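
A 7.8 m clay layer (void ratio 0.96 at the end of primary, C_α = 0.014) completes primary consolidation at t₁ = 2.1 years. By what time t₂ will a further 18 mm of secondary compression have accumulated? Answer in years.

t₂ ≈ 4.42 years

S_s = C_α·H/(1+e_p)·log₁₀(t₂/t₁) ⇒ log₁₀(t₂/t₁) = S_s·(1+e_p)/(C_α·H).
log₁₀(t₂/t₁) = 0.018 × (1+0.96) / (0.014×7.8) = 0.3231
t₂ = t₁ × 10^0.3231 = 2.1 × 2.104 = 4.419 years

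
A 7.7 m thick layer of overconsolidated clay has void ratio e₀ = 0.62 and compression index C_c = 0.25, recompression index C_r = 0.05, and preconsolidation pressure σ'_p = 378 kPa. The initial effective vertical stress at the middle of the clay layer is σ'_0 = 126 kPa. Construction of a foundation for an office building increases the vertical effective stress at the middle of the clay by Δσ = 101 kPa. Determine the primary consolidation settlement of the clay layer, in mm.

Final effective stress: σ'_f = 126 + 101 = 227 kPa.
σ'_f = 227 ≤ σ'_p = 378 kPa, so the clay remains overconsolidated and only the recompression index applies:
S_c = C_r·H/(1+e₀)·log₁₀(σ'_f/σ'_0) = 0.05×7.7/1.62×log₁₀(227/126)
    = 0.23766 × 0.25566 = 0.06076 m

S_c ≈ 60.8 mm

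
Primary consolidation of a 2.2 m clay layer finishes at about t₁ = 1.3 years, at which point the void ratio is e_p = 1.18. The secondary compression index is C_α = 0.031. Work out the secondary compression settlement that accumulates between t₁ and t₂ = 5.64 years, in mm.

S_s ≈ 19.9 mm

Secondary compression: S_s = C_α·H/(1+e_p)·log₁₀(t₂/t₁)
S_s = 0.031×2.2/(1+1.18)×log₁₀(5.64/1.3)
    = 0.03128 × 0.6373 = 0.01994 m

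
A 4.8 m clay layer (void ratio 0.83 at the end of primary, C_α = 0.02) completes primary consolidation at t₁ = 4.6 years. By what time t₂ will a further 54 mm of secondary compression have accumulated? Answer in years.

t₂ ≈ 49.2 years

S_s = C_α·H/(1+e_p)·log₁₀(t₂/t₁) ⇒ log₁₀(t₂/t₁) = S_s·(1+e_p)/(C_α·H).
log₁₀(t₂/t₁) = 0.054 × (1+0.83) / (0.02×4.8) = 1.029
t₂ = t₁ × 10^1.029 = 4.6 × 10.7 = 49.22 years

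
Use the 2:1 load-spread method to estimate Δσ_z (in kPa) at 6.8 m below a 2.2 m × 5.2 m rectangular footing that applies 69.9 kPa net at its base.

By the 2:1 method the load spreads at 1 horizontal : 2 vertical, so at depth z the loaded area has grown by z in each plan dimension:
Δσ = qBL/((B+z)(L+z)) = 69.9×2.2×5.2/((2.2+6.8)(5.2+6.8)) = 7.4042 kPa

Δσ_z ≈ 7.4 kPa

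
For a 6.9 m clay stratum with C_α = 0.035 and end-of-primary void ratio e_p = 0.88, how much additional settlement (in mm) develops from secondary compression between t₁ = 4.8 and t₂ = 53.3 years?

S_s ≈ 134 mm

Secondary compression: S_s = C_α·H/(1+e_p)·log₁₀(t₂/t₁)
S_s = 0.035×6.9/(1+0.88)×log₁₀(53.3/4.8)
    = 0.1285 × 1.045 = 0.1343 m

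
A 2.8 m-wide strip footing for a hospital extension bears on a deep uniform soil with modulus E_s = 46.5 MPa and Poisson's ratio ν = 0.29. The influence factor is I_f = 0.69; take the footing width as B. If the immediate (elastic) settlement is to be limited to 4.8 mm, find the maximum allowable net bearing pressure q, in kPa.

E_s = 46.5 MPa = 46500 kPa.
S_e = q·B·(1−ν²)/E_s · I_f  ⇒  q = S_e·E_s / (B·(1−ν²)·I_f).
q = 0.0048 × 46500 / (2.8 × 0.9159 × 0.69) = 126.1 kPa

q ≈ 126 kPa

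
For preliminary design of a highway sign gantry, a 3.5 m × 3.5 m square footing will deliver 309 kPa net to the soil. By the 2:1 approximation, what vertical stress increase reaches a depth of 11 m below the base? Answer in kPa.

By the 2:1 method the load spreads at 1 horizontal : 2 vertical, so at depth z the loaded area has grown by z in each plan dimension:
Δσ = qBL/((B+z)(L+z)) = 309×3.5×3.5/((3.5+11)(3.5+11)) = 18.004 kPa

Δσ_z ≈ 18 kPa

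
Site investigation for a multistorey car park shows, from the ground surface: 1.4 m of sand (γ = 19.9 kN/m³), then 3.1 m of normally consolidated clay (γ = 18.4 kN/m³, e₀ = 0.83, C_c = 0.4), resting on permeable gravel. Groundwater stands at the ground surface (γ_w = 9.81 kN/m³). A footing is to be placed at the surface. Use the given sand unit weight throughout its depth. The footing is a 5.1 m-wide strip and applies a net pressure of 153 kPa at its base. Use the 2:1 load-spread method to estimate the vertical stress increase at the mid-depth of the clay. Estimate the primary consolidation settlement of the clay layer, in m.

Mid-depth of clay below the ground surface: z = 1.4 + 3.1/2 = 2.95 m.
Total vertical stress at mid-clay: σ_v = 19.9×1.4 + 18.4×1.55 = 56.38 kPa.
Pore pressure: u = 9.81×(2.95 − 0) = 28.94 kPa.
Initial effective stress: σ'_0 = σ_v − u = 56.38 − 28.94 = 27.44 kPa.
Stress increase at mid-clay by the 2:1 spreading method:
Δσ = qB/(B+z) = 153×5.1/(5.1+2.95) = 96.932 kPa
Final effective stress: σ'_f = σ'_0 + Δσ = 27.44 + 96.932 = 124.37 kPa.
Normally consolidated clay, so the full stress increment lies on the virgin compression line:
S_c = C_c·H/(1+e₀)·log₁₀(σ'_f/σ'_0) = 0.4×3.1/(1+0.83)×log₁₀(124.37/27.44)
    = 0.6776 × 0.65633 = 0.4447 m

S_c ≈ 0.445 m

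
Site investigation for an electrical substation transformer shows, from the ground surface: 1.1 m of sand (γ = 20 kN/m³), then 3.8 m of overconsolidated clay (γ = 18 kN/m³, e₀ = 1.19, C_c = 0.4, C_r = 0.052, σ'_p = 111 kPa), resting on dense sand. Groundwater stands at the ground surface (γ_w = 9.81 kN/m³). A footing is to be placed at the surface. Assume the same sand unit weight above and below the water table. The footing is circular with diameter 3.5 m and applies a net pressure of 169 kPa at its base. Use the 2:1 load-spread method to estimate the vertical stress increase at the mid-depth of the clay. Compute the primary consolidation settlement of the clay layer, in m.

Mid-depth of clay below the ground surface: z = 1.1 + 3.8/2 = 3 m.
Total vertical stress at mid-clay: σ_v = 20×1.1 + 18×1.9 = 56.2 kPa.
Pore pressure: u = 9.81×(3 − 0) = 29.43 kPa.
Initial effective stress: σ'_0 = σ_v − u = 56.2 − 29.43 = 26.77 kPa.
Stress increase at mid-clay by the 2:1 spreading method:
Δσ ≈ qD²/(D+z)² = 169×3.5²/(3.5+3)² = 49 kPa
Final effective stress: σ'_f = 26.77 + 49 = 75.77 kPa.
σ'_f = 75.77 ≤ σ'_p = 111 kPa, so the clay remains overconsolidated and only the recompression index applies:
S_c = C_r·H/(1+e₀)·log₁₀(σ'_f/σ'_0) = 0.052×3.8/2.19×log₁₀(75.77/26.77)
    = 0.09023 × 0.45185 = 0.04077 m

S_c ≈ 0.0408 m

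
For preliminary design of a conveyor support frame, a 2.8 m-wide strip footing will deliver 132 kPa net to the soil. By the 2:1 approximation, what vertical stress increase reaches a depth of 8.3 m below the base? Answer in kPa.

Δσ_z ≈ 33.3 kPa

By the 2:1 method the load spreads at 1 horizontal : 2 vertical, so at depth z the loaded area has grown by z in each plan dimension:
Δσ = qB/(B+z) = 132×2.8/(2.8+8.3) = 33.297 kPa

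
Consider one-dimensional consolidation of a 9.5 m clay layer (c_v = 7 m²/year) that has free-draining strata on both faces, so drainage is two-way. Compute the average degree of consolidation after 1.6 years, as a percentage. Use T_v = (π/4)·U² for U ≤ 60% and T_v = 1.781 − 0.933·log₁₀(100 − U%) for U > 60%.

Drainage path length: H_d = H/2 = 4.75 m (double drainage).
T_v = c_v·t/H_d² = 7×1.6/4.75² = 0.4964.
T_v = 0.4964 corresponds to the U > 60% branch:
U = 1 − 10^((1.781 − T_v)/0.933)/100 = 0.7619

U ≈ 76.2 %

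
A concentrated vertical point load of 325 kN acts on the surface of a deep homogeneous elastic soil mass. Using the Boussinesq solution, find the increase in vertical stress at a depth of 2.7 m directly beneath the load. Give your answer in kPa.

Boussinesq vertical stress below a point load on an elastic half-space:
Δσ_z = 3P/(2πz²) · [1 + (r/z)²]^(−5/2)
r/z = 0/2.7 = 0; [1+(r/z)²]^(−5/2) = 1.
Δσ_z = 3×325/(2π×2.7²) × 1 = 21.286 × 1 = 21.29 kPa

Δσ_z ≈ 21.3 kPa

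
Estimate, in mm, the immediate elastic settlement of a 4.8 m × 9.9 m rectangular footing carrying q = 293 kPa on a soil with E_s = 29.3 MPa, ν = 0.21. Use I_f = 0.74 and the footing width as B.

S_e ≈ 34 mm

Immediate (elastic) settlement: S_e = q·B·(1−ν²)/E_s · I_f.
E_s = 29.3 MPa = 29300 kPa.
S_e = 293 × 4.8 × (1 − 0.21²) / 29300 × 0.74
    = 293 × 4.8 × 0.9559 / 29300 × 0.74
    = 0.03395 m = 33.95 mm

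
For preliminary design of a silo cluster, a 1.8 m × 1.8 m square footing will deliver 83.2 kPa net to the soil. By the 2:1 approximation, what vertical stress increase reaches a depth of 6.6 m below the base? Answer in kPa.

Δσ_z ≈ 3.82 kPa

By the 2:1 method the load spreads at 1 horizontal : 2 vertical, so at depth z the loaded area has grown by z in each plan dimension:
Δσ = qBL/((B+z)(L+z)) = 83.2×1.8×1.8/((1.8+6.6)(1.8+6.6)) = 3.8204 kPa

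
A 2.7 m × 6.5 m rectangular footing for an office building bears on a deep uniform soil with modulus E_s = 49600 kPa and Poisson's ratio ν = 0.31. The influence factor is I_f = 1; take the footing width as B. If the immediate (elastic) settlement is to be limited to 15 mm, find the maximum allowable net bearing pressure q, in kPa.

q ≈ 305 kPa

S_e = q·B·(1−ν²)/E_s · I_f  ⇒  q = S_e·E_s / (B·(1−ν²)·I_f).
q = 0.015 × 49600 / (2.7 × 0.9039 × 1) = 304.9 kPa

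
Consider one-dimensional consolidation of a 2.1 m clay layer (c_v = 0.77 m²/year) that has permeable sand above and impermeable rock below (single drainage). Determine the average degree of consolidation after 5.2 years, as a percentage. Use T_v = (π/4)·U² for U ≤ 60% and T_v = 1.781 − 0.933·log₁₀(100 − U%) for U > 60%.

U ≈ 91.4 %

Drainage path length: H_d = H = 2.1 m (single drainage).
T_v = c_v·t/H_d² = 0.77×5.2/2.1² = 0.90794.
T_v = 0.90794 corresponds to the U > 60% branch:
U = 1 − 10^((1.781 − T_v)/0.933)/100 = 0.9138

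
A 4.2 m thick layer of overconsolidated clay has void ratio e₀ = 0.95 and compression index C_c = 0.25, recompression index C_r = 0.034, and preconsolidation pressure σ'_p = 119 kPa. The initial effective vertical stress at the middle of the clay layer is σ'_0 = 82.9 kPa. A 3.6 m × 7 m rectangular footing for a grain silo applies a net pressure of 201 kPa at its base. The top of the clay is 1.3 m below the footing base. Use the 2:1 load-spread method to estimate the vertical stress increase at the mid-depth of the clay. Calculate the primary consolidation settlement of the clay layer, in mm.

Mid-depth of clay below the footing base: z = 1.3 + 4.2/2 = 3.4 m.
Stress increase at mid-clay by the 2:1 spreading method:
Δσ = qBL/((B+z)(L+z)) = 201×3.6×7/((3.6+3.4)(7+3.4)) = 69.577 kPa
Final effective stress: σ'_f = 82.9 + 69.577 = 152.48 kPa.
σ'_f = 152.48 > σ'_p = 119 kPa, so the stress path crosses the preconsolidation pressure — recompression up to σ'_p, then virgin compression beyond:
S_c = H/(1+e₀)·[C_r·log₁₀(σ'_p/σ'_0) + C_c·log₁₀(σ'_f/σ'_p)]
    = 4.2/1.95 × [0.034×log₁₀(119/82.9) + 0.25×log₁₀(152.48/119)]
    = 2.1538 × [0.0053377 + 0.026916] = 0.06947 m

S_c ≈ 69.5 mm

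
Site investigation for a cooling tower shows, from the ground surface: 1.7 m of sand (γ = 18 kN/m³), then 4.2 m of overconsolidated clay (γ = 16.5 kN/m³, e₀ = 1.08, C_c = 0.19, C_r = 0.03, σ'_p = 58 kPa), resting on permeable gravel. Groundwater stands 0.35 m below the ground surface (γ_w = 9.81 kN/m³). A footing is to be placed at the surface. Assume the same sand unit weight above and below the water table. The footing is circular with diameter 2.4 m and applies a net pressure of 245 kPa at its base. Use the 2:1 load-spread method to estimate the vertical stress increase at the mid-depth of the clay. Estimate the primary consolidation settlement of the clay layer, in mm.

Mid-depth of clay below the ground surface: z = 1.7 + 4.2/2 = 3.8 m.
Total vertical stress at mid-clay: σ_v = 18×1.7 + 16.5×2.1 = 65.25 kPa.
Pore pressure: u = 9.81×(3.8 − 0.35) = 33.845 kPa.
Initial effective stress: σ'_0 = σ_v − u = 65.25 − 33.845 = 31.405 kPa.
Stress increase at mid-clay by the 2:1 spreading method:
Δσ ≈ qD²/(D+z)² = 245×2.4²/(2.4+3.8)² = 36.712 kPa
Final effective stress: σ'_f = 31.405 + 36.712 = 68.117 kPa.
σ'_f = 68.117 > σ'_p = 58 kPa, so the stress path crosses the preconsolidation pressure — recompression up to σ'_p, then virgin compression beyond:
S_c = H/(1+e₀)·[C_r·log₁₀(σ'_p/σ'_0) + C_c·log₁₀(σ'_f/σ'_p)]
    = 4.2/2.08 × [0.03×log₁₀(58/31.405) + 0.19×log₁₀(68.117/58)]
    = 2.0192 × [0.0079929 + 0.013267] = 0.04293 m

S_c ≈ 42.9 mm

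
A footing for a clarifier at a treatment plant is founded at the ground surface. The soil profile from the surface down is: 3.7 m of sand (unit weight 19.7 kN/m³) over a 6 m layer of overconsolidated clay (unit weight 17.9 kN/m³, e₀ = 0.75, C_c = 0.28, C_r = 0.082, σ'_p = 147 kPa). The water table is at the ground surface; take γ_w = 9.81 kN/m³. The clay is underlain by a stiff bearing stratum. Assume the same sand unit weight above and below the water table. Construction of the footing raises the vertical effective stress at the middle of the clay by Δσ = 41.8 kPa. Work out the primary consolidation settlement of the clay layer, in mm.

S_c ≈ 63.8 mm

Mid-depth of clay below the ground surface: z = 3.7 + 6/2 = 6.7 m.
Total vertical stress at mid-clay: σ_v = 19.7×3.7 + 17.9×3 = 126.59 kPa.
Pore pressure: u = 9.81×(6.7 − 0) = 65.727 kPa.
Initial effective stress: σ'_0 = σ_v − u = 126.59 − 65.727 = 60.863 kPa.
Final effective stress: σ'_f = 60.863 + 41.8 = 102.66 kPa.
σ'_f = 102.66 ≤ σ'_p = 147 kPa, so the clay remains overconsolidated and only the recompression index applies:
S_c = C_r·H/(1+e₀)·log₁₀(σ'_f/σ'_0) = 0.082×6/1.75×log₁₀(102.66/60.863)
    = 0.28115 × 0.22705 = 0.06383 m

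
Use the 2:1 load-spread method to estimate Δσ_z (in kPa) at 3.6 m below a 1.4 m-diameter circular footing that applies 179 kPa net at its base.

By the 2:1 method the load spreads at 1 horizontal : 2 vertical, so at depth z the loaded area has grown by z in each plan dimension:
Δσ ≈ qD²/(D+z)² = 179×1.4²/(1.4+3.6)² = 14.034 kPa

Δσ_z ≈ 14 kPa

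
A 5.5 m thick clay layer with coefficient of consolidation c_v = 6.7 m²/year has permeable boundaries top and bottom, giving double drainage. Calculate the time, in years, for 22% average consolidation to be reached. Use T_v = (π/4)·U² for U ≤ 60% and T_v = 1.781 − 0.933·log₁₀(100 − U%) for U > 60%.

t ≈ 0.0429 years

Drainage path length: H_d = H/2 = 2.75 m (double drainage).
U ≤ 60%: T_v = (π/4)·U² = (π/4)×0.22² = 0.038013.
t = T_v·H_d²/c_v = 0.038013×2.75²/6.7 = 0.04291 years.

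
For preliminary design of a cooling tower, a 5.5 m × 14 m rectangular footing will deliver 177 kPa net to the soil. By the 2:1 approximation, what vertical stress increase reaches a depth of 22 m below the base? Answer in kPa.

Δσ_z ≈ 13.8 kPa

By the 2:1 method the load spreads at 1 horizontal : 2 vertical, so at depth z the loaded area has grown by z in each plan dimension:
Δσ = qBL/((B+z)(L+z)) = 177×5.5×14/((5.5+22)(14+22)) = 13.767 kPa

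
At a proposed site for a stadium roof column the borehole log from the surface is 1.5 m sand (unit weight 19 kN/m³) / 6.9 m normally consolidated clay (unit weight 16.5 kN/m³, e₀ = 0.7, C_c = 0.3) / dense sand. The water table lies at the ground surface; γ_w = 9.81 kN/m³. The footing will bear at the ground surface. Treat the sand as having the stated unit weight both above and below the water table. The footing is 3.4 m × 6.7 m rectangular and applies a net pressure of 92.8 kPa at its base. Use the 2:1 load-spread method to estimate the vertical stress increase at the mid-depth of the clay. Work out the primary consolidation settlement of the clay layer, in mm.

S_c ≈ 245 mm

Mid-depth of clay below the ground surface: z = 1.5 + 6.9/2 = 4.95 m.
Total vertical stress at mid-clay: σ_v = 19×1.5 + 16.5×3.45 = 85.425 kPa.
Pore pressure: u = 9.81×(4.95 − 0) = 48.56 kPa.
Initial effective stress: σ'_0 = σ_v − u = 85.425 − 48.56 = 36.865 kPa.
Stress increase at mid-clay by the 2:1 spreading method:
Δσ = qBL/((B+z)(L+z)) = 92.8×3.4×6.7/((3.4+4.95)(6.7+4.95)) = 21.731 kPa
Final effective stress: σ'_f = σ'_0 + Δσ = 36.865 + 21.731 = 58.596 kPa.
Normally consolidated clay, so the full stress increment lies on the virgin compression line:
S_c = C_c·H/(1+e₀)·log₁₀(σ'_f/σ'_0) = 0.3×6.9/(1+0.7)×log₁₀(58.596/36.865)
    = 1.2176 × 0.20125 = 0.245 m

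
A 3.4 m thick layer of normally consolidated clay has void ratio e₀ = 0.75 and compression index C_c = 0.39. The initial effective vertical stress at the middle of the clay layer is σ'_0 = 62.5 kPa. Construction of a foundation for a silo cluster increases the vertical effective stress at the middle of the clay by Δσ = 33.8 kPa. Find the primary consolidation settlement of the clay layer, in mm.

Final effective stress: σ'_f = σ'_0 + Δσ = 62.5 + 33.8 = 96.3 kPa.
Normally consolidated clay, so the full stress increment lies on the virgin compression line:
S_c = C_c·H/(1+e₀)·log₁₀(σ'_f/σ'_0) = 0.39×3.4/(1+0.75)×log₁₀(96.3/62.5)
    = 0.75771 × 0.18775 = 0.1423 m

S_c ≈ 142 mm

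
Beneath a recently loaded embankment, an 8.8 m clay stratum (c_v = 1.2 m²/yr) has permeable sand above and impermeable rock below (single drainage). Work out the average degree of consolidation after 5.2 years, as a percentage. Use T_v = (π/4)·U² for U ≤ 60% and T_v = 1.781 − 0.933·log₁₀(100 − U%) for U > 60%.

U ≈ 32 %

Drainage path length: H_d = H = 8.8 m (single drainage).
T_v = c_v·t/H_d² = 1.2×5.2/8.8² = 0.080579.
T_v = 0.080579 corresponds to the U ≤ 60% branch:
U = √(4T_v/π) = 0.3203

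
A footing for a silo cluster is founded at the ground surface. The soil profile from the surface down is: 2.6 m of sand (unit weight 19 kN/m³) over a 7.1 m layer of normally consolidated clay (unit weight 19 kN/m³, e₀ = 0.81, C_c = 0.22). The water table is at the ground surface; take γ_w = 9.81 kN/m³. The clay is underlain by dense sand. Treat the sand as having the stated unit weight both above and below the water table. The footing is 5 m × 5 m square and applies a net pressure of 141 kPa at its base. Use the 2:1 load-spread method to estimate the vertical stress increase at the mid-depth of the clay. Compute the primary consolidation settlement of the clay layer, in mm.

Mid-depth of clay below the ground surface: z = 2.6 + 7.1/2 = 6.15 m.
Total vertical stress at mid-clay: σ_v = 19×2.6 + 19×3.55 = 116.85 kPa.
Pore pressure: u = 9.81×(6.15 − 0) = 60.332 kPa.
Initial effective stress: σ'_0 = σ_v − u = 116.85 − 60.332 = 56.518 kPa.
Stress increase at mid-clay by the 2:1 spreading method:
Δσ = qBL/((B+z)(L+z)) = 141×5×5/((5+6.15)(5+6.15)) = 28.354 kPa
Final effective stress: σ'_f = σ'_0 + Δσ = 56.518 + 28.354 = 84.872 kPa.
Normally consolidated clay, so the full stress increment lies on the virgin compression line:
S_c = C_c·H/(1+e₀)·log₁₀(σ'_f/σ'_0) = 0.22×7.1/(1+0.81)×log₁₀(84.872/56.518)
    = 0.86298 × 0.17658 = 0.1524 m

S_c ≈ 152 mm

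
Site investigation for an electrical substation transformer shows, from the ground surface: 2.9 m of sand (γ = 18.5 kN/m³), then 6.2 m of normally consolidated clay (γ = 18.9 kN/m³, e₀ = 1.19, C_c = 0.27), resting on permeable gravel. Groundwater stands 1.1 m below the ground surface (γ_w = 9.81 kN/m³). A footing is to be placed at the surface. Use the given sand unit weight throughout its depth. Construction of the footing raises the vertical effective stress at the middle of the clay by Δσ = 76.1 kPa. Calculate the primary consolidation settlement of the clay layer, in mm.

S_c ≈ 260 mm

Mid-depth of clay below the ground surface: z = 2.9 + 6.2/2 = 6 m.
Total vertical stress at mid-clay: σ_v = 18.5×2.9 + 18.9×3.1 = 112.24 kPa.
Pore pressure: u = 9.81×(6 − 1.1) = 48.069 kPa.
Initial effective stress: σ'_0 = σ_v − u = 112.24 − 48.069 = 64.171 kPa.
Final effective stress: σ'_f = σ'_0 + Δσ = 64.171 + 76.1 = 140.27 kPa.
Normally consolidated clay, so the full stress increment lies on the virgin compression line:
S_c = C_c·H/(1+e₀)·log₁₀(σ'_f/σ'_0) = 0.27×6.2/(1+1.19)×log₁₀(140.27/64.171)
    = 0.76438 × 0.33963 = 0.2596 m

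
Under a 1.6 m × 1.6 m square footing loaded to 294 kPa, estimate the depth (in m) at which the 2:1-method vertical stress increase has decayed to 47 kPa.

z ≈ 2.4 m

2:1 spreading — at depth z the loaded area has grown by z in each plan dimension:
qB²/(B+z)² = Δσ_z ⇒ z = B(√(q/Δσ_z) − 1) = 1.6×(√(294/47) − 1) = 2.402 m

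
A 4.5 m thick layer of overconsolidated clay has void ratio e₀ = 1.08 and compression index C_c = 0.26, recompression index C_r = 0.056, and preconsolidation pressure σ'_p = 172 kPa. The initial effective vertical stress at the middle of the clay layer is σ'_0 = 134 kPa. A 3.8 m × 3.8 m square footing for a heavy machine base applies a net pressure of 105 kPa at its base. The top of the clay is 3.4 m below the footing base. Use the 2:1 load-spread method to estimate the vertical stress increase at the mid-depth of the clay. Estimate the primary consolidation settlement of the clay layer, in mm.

Mid-depth of clay below the footing base: z = 3.4 + 4.5/2 = 5.65 m.
Stress increase at mid-clay by the 2:1 spreading method:
Δσ = qBL/((B+z)(L+z)) = 105×3.8×3.8/((3.8+5.65)(3.8+5.65)) = 16.978 kPa
Final effective stress: σ'_f = 134 + 16.978 = 150.98 kPa.
σ'_f = 150.98 ≤ σ'_p = 172 kPa, so the clay remains overconsolidated and only the recompression index applies:
S_c = C_r·H/(1+e₀)·log₁₀(σ'_f/σ'_0) = 0.056×4.5/2.08×log₁₀(150.98/134)
    = 0.12116 × 0.051815 = 0.006278 m

S_c ≈ 6.28 mm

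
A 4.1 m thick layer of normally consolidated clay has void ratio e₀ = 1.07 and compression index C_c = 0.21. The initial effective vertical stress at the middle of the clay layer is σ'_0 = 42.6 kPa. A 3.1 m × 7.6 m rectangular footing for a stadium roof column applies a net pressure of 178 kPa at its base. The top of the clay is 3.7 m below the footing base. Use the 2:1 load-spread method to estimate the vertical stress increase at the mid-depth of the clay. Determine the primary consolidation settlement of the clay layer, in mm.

S_c ≈ 109 mm

Mid-depth of clay below the footing base: z = 3.7 + 4.1/2 = 5.75 m.
Stress increase at mid-clay by the 2:1 spreading method:
Δσ = qBL/((B+z)(L+z)) = 178×3.1×7.6/((3.1+5.75)(7.6+5.75)) = 35.495 kPa
Final effective stress: σ'_f = σ'_0 + Δσ = 42.6 + 35.495 = 78.095 kPa.
Normally consolidated clay, so the full stress increment lies on the virgin compression line:
S_c = C_c·H/(1+e₀)·log₁₀(σ'_f/σ'_0) = 0.21×4.1/(1+1.07)×log₁₀(78.095/42.6)
    = 0.41594 × 0.26321 = 0.1095 m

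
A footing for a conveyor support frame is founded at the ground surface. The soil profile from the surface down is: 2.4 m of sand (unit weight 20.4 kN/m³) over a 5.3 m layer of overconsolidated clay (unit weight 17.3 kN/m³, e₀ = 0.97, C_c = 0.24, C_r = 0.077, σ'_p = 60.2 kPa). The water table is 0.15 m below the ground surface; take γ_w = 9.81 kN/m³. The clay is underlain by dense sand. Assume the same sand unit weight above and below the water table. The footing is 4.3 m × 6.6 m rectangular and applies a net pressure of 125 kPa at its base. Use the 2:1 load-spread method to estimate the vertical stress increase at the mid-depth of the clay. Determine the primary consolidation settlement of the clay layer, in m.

Mid-depth of clay below the ground surface: z = 2.4 + 5.3/2 = 5.05 m.
Total vertical stress at mid-clay: σ_v = 20.4×2.4 + 17.3×2.65 = 94.805 kPa.
Pore pressure: u = 9.81×(5.05 − 0.15) = 48.069 kPa.
Initial effective stress: σ'_0 = σ_v − u = 94.805 − 48.069 = 46.736 kPa.
Stress increase at mid-clay by the 2:1 spreading method:
Δσ = qBL/((B+z)(L+z)) = 125×4.3×6.6/((4.3+5.05)(6.6+5.05)) = 32.568 kPa
Final effective stress: σ'_f = 46.736 + 32.568 = 79.304 kPa.
σ'_f = 79.304 > σ'_p = 60.2 kPa, so the stress path crosses the preconsolidation pressure — recompression up to σ'_p, then virgin compression beyond:
S_c = H/(1+e₀)·[C_r·log₁₀(σ'_p/σ'_0) + C_c·log₁₀(σ'_f/σ'_p)]
    = 5.3/1.97 × [0.077×log₁₀(60.2/46.736) + 0.24×log₁₀(79.304/60.2)]
    = 2.6904 × [0.0084658 + 0.028728] = 0.1001 m

S_c ≈ 0.1 m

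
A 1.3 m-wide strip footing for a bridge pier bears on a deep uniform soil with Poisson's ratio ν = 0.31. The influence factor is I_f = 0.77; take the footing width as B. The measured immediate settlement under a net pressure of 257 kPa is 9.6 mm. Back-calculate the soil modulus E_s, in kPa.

E_s ≈ 24200 kPa

S_e = q·B·(1−ν²)/E_s · I_f  ⇒  E_s = q·B·(1−ν²)·I_f / S_e.
E_s = 257 × 1.3 × 0.9039 × 0.77 / 0.0096 = 24220 kPa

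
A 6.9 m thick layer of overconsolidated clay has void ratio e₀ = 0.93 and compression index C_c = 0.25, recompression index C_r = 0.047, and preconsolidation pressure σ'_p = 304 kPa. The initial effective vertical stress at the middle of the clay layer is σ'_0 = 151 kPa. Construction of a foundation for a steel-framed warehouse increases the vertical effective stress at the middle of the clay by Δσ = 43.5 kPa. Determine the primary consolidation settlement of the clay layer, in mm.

S_c ≈ 18.5 mm

Final effective stress: σ'_f = 151 + 43.5 = 194.5 kPa.
σ'_f = 194.5 ≤ σ'_p = 304 kPa, so the clay remains overconsolidated and only the recompression index applies:
S_c = C_r·H/(1+e₀)·log₁₀(σ'_f/σ'_0) = 0.047×6.9/1.93×log₁₀(194.5/151)
    = 0.16803 × 0.10994 = 0.01847 m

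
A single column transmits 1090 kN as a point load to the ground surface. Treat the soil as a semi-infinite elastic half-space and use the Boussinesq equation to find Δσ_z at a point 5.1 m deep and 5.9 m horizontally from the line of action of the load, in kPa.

Boussinesq vertical stress below a point load on an elastic half-space:
Δσ_z = 3P/(2πz²) · [1 + (r/z)²]^(−5/2)
r/z = 5.9/5.1 = 1.1569; [1+(r/z)²]^(−5/2) = 0.1196.
Δσ_z = 3×1090/(2π×5.1²) × 0.1196 = 20.009 × 0.1196 = 2.393 kPa

Δσ_z ≈ 2.39 kPa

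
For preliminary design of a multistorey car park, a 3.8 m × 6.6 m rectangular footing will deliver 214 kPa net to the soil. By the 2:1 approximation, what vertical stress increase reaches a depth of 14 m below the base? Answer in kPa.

Δσ_z ≈ 14.6 kPa

By the 2:1 method the load spreads at 1 horizontal : 2 vertical, so at depth z the loaded area has grown by z in each plan dimension:
Δσ = qBL/((B+z)(L+z)) = 214×3.8×6.6/((3.8+14)(6.6+14)) = 14.637 kPa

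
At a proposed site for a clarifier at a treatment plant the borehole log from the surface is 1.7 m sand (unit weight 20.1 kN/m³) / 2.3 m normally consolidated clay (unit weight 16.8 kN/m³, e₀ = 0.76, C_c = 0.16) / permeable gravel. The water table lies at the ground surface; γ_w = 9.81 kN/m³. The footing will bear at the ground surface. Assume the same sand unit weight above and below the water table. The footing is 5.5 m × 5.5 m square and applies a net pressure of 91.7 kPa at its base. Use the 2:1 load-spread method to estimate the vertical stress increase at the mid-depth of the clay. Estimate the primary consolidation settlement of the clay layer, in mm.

S_c ≈ 85.3 mm

Mid-depth of clay below the ground surface: z = 1.7 + 2.3/2 = 2.85 m.
Total vertical stress at mid-clay: σ_v = 20.1×1.7 + 16.8×1.15 = 53.49 kPa.
Pore pressure: u = 9.81×(2.85 − 0) = 27.959 kPa.
Initial effective stress: σ'_0 = σ_v − u = 53.49 − 27.959 = 25.531 kPa.
Stress increase at mid-clay by the 2:1 spreading method:
Δσ = qBL/((B+z)(L+z)) = 91.7×5.5×5.5/((5.5+2.85)(5.5+2.85)) = 39.785 kPa
Final effective stress: σ'_f = σ'_0 + Δσ = 25.531 + 39.785 = 65.316 kPa.
Normally consolidated clay, so the full stress increment lies on the virgin compression line:
S_c = C_c·H/(1+e₀)·log₁₀(σ'_f/σ'_0) = 0.16×2.3/(1+0.76)×log₁₀(65.316/25.531)
    = 0.20909 × 0.40795 = 0.0853 m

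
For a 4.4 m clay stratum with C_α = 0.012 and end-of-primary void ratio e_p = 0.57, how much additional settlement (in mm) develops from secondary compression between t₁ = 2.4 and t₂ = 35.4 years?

S_s ≈ 39.3 mm

Secondary compression: S_s = C_α·H/(1+e_p)·log₁₀(t₂/t₁)
S_s = 0.012×4.4/(1+0.57)×log₁₀(35.4/2.4)
    = 0.03363 × 1.169 = 0.03931 m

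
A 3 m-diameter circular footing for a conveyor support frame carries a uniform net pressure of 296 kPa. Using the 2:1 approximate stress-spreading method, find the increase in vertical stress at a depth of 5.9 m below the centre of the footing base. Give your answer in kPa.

Δσ_z ≈ 33.6 kPa

By the 2:1 method the load spreads at 1 horizontal : 2 vertical, so at depth z the loaded area has grown by z in each plan dimension:
Δσ ≈ qD²/(D+z)² = 296×3²/(3+5.9)² = 33.632 kPa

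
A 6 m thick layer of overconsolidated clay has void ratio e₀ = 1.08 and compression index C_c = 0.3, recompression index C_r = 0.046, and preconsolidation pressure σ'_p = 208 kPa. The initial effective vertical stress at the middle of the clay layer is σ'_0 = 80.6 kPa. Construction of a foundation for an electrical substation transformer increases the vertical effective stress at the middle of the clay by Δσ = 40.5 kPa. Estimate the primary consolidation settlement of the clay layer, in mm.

S_c ≈ 23.5 mm

Final effective stress: σ'_f = 80.6 + 40.5 = 121.1 kPa.
σ'_f = 121.1 ≤ σ'_p = 208 kPa, so the clay remains overconsolidated and only the recompression index applies:
S_c = C_r·H/(1+e₀)·log₁₀(σ'_f/σ'_0) = 0.046×6/2.08×log₁₀(121.1/80.6)
    = 0.13269 × 0.17681 = 0.02346 m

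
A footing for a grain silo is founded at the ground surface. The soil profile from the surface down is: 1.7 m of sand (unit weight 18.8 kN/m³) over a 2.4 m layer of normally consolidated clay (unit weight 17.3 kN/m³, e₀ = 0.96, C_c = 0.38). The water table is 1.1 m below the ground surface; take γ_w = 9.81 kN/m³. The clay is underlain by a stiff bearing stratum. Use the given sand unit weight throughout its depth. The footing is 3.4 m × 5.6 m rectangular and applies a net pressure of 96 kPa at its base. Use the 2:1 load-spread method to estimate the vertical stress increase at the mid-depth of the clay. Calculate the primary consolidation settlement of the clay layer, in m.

S_c ≈ 0.137 m

Mid-depth of clay below the ground surface: z = 1.7 + 2.4/2 = 2.9 m.
Total vertical stress at mid-clay: σ_v = 18.8×1.7 + 17.3×1.2 = 52.72 kPa.
Pore pressure: u = 9.81×(2.9 − 1.1) = 17.658 kPa.
Initial effective stress: σ'_0 = σ_v − u = 52.72 − 17.658 = 35.062 kPa.
Stress increase at mid-clay by the 2:1 spreading method:
Δσ = qBL/((B+z)(L+z)) = 96×3.4×5.6/((3.4+2.9)(5.6+2.9)) = 34.133 kPa
Final effective stress: σ'_f = σ'_0 + Δσ = 35.062 + 34.133 = 69.195 kPa.
Normally consolidated clay, so the full stress increment lies on the virgin compression line:
S_c = C_c·H/(1+e₀)·log₁₀(σ'_f/σ'_0) = 0.38×2.4/(1+0.96)×log₁₀(69.195/35.062)
    = 0.46531 × 0.29524 = 0.1374 m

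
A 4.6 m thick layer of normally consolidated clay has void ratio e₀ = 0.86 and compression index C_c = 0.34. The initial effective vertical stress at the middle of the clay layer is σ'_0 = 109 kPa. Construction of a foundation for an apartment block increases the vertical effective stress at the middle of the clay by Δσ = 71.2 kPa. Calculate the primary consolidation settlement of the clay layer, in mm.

Final effective stress: σ'_f = σ'_0 + Δσ = 109 + 71.2 = 180.2 kPa.
Normally consolidated clay, so the full stress increment lies on the virgin compression line:
S_c = C_c·H/(1+e₀)·log₁₀(σ'_f/σ'_0) = 0.34×4.6/(1+0.86)×log₁₀(180.2/109)
    = 0.84086 × 0.21833 = 0.1836 m

S_c ≈ 184 mm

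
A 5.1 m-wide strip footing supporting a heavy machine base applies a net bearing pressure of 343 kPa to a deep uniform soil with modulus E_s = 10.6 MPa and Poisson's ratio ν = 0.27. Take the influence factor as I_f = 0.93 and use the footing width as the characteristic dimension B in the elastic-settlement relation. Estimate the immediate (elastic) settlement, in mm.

Immediate (elastic) settlement: S_e = q·B·(1−ν²)/E_s · I_f.
E_s = 10.6 MPa = 10600 kPa.
S_e = 343 × 5.1 × (1 − 0.27²) / 10600 × 0.93
    = 343 × 5.1 × 0.9271 / 10600 × 0.93
    = 0.1423 m = 142.3 mm

S_e ≈ 142 mm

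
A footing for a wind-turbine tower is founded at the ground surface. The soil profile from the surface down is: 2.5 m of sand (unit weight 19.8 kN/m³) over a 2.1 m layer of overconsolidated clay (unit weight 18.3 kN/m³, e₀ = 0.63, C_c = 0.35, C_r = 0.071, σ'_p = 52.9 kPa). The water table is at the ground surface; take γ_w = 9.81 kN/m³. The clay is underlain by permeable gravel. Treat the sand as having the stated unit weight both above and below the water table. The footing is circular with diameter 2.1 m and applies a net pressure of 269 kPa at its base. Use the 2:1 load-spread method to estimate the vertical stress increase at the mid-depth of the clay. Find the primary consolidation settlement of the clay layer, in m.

S_c ≈ 0.0755 m

Mid-depth of clay below the ground surface: z = 2.5 + 2.1/2 = 3.55 m.
Total vertical stress at mid-clay: σ_v = 19.8×2.5 + 18.3×1.05 = 68.715 kPa.
Pore pressure: u = 9.81×(3.55 − 0) = 34.825 kPa.
Initial effective stress: σ'_0 = σ_v − u = 68.715 − 34.825 = 33.89 kPa.
Stress increase at mid-clay by the 2:1 spreading method:
Δσ ≈ qD²/(D+z)² = 269×2.1²/(2.1+3.55)² = 37.162 kPa
Final effective stress: σ'_f = 33.89 + 37.162 = 71.052 kPa.
σ'_f = 71.052 > σ'_p = 52.9 kPa, so the stress path crosses the preconsolidation pressure — recompression up to σ'_p, then virgin compression beyond:
S_c = H/(1+e₀)·[C_r·log₁₀(σ'_p/σ'_0) + C_c·log₁₀(σ'_f/σ'_p)]
    = 2.1/1.63 × [0.071×log₁₀(52.9/33.89) + 0.35×log₁₀(71.052/52.9)]
    = 1.2883 × [0.01373 + 0.044842] = 0.07546 m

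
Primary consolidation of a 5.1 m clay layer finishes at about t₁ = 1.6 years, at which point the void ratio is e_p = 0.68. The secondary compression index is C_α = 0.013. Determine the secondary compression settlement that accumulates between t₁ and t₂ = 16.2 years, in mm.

Secondary compression: S_s = C_α·H/(1+e_p)·log₁₀(t₂/t₁)
S_s = 0.013×5.1/(1+0.68)×log₁₀(16.2/1.6)
    = 0.03946 × 1.005 = 0.03968 m

S_s ≈ 39.7 mm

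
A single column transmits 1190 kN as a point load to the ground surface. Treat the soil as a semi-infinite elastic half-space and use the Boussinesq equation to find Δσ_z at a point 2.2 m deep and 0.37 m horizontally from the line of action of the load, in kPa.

Boussinesq vertical stress below a point load on an elastic half-space:
Δσ_z = 3P/(2πz²) · [1 + (r/z)²]^(−5/2)
r/z = 0.37/2.2 = 0.16818; [1+(r/z)²]^(−5/2) = 0.93264.
Δσ_z = 3×1190/(2π×2.2²) × 0.93264 = 117.39 × 0.93264 = 109.5 kPa

Δσ_z ≈ 109 kPa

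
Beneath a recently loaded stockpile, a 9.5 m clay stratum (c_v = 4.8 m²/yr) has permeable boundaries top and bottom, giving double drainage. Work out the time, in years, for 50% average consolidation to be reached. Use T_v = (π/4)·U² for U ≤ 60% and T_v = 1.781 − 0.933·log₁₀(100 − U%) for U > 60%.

Drainage path length: H_d = H/2 = 4.75 m (double drainage).
U ≤ 60%: T_v = (π/4)·U² = (π/4)×0.5² = 0.19635.
t = T_v·H_d²/c_v = 0.19635×4.75²/4.8 = 0.9229 years.

t ≈ 0.923 years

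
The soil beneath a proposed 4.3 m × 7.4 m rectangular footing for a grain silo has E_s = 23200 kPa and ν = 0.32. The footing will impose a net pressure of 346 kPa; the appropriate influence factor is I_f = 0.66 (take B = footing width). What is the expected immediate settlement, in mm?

S_e ≈ 38 mm

Immediate (elastic) settlement: S_e = q·B·(1−ν²)/E_s · I_f.
S_e = 346 × 4.3 × (1 − 0.32²) / 23200 × 0.66
    = 346 × 4.3 × 0.8976 / 23200 × 0.66
    = 0.03799 m = 37.99 mm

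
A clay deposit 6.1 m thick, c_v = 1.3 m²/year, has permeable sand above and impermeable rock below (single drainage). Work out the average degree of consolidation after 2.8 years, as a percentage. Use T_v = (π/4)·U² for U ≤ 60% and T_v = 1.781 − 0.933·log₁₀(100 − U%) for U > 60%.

U ≈ 35.3 %

Drainage path length: H_d = H = 6.1 m (single drainage).
T_v = c_v·t/H_d² = 1.3×2.8/6.1² = 0.097823.
T_v = 0.097823 corresponds to the U ≤ 60% branch:
U = √(4T_v/π) = 0.3529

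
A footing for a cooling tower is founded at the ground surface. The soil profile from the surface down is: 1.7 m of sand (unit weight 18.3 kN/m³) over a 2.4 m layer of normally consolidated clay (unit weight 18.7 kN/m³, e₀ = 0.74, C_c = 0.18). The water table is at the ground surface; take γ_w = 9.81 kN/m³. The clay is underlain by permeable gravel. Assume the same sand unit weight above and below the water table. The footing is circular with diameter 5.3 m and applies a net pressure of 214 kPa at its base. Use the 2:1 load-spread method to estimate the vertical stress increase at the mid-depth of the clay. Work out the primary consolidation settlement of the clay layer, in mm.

Mid-depth of clay below the ground surface: z = 1.7 + 2.4/2 = 2.9 m.
Total vertical stress at mid-clay: σ_v = 18.3×1.7 + 18.7×1.2 = 53.55 kPa.
Pore pressure: u = 9.81×(2.9 − 0) = 28.449 kPa.
Initial effective stress: σ'_0 = σ_v − u = 53.55 − 28.449 = 25.101 kPa.
Stress increase at mid-clay by the 2:1 spreading method:
Δσ ≈ qD²/(D+z)² = 214×5.3²/(5.3+2.9)² = 89.4 kPa
Final effective stress: σ'_f = σ'_0 + Δσ = 25.101 + 89.4 = 114.5 kPa.
Normally consolidated clay, so the full stress increment lies on the virgin compression line:
S_c = C_c·H/(1+e₀)·log₁₀(σ'_f/σ'_0) = 0.18×2.4/(1+0.74)×log₁₀(114.5/25.101)
    = 0.24828 × 0.65911 = 0.1636 m

S_c ≈ 164 mm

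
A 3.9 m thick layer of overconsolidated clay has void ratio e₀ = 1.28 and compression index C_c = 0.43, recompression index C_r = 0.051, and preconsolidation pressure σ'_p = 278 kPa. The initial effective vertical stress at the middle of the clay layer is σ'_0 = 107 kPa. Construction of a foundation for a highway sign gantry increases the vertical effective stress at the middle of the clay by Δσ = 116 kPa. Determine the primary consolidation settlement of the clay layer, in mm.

S_c ≈ 27.8 mm

Final effective stress: σ'_f = 107 + 116 = 223 kPa.
σ'_f = 223 ≤ σ'_p = 278 kPa, so the clay remains overconsolidated and only the recompression index applies:
S_c = C_r·H/(1+e₀)·log₁₀(σ'_f/σ'_0) = 0.051×3.9/2.28×log₁₀(223/107)
    = 0.087235 × 0.31892 = 0.02782 m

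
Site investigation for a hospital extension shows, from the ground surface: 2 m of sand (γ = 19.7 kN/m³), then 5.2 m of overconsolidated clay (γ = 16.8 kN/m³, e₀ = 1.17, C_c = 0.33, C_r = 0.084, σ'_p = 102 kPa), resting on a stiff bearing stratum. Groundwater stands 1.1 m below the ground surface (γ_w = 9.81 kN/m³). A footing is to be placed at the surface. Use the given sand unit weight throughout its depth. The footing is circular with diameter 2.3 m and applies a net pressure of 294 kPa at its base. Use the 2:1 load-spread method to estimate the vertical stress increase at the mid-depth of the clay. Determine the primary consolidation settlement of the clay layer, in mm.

Mid-depth of clay below the ground surface: z = 2 + 5.2/2 = 4.6 m.
Total vertical stress at mid-clay: σ_v = 19.7×2 + 16.8×2.6 = 83.08 kPa.
Pore pressure: u = 9.81×(4.6 − 1.1) = 34.335 kPa.
Initial effective stress: σ'_0 = σ_v − u = 83.08 − 34.335 = 48.745 kPa.
Stress increase at mid-clay by the 2:1 spreading method:
Δσ ≈ qD²/(D+z)² = 294×2.3²/(2.3+4.6)² = 32.667 kPa
Final effective stress: σ'_f = 48.745 + 32.667 = 81.412 kPa.
σ'_f = 81.412 ≤ σ'_p = 102 kPa, so the clay remains overconsolidated and only the recompression index applies:
S_c = C_r·H/(1+e₀)·log₁₀(σ'_f/σ'_0) = 0.084×5.2/2.17×log₁₀(81.412/48.745)
    = 0.20129 × 0.22276 = 0.04484 m

S_c ≈ 44.8 mm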